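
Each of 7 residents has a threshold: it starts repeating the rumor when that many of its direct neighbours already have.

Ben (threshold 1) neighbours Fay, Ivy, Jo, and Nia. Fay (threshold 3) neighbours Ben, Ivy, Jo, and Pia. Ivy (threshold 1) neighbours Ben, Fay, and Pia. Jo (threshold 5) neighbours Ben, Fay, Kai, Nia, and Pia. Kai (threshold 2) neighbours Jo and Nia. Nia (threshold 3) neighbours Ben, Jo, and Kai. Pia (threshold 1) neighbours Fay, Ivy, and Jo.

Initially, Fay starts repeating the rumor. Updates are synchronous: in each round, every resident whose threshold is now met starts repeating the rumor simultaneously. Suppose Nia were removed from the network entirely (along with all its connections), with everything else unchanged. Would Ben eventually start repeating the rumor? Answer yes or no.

With Nia removed:
Round 1 — Fay starts repeating the rumor (initial).
Round 2 — checking thresholds:
  Ben: 1 of 3 neighbours ≥ 1, starts repeating the rumor.
  Ivy: 1 of 3 neighbours ≥ 1, starts repeating the rumor.
  Jo: 1 of 4 neighbours < 5, below threshold.
  Pia: 1 of 3 neighbours ≥ 1, starts repeating the rumor.
Round 3 — no new spreads; cascade stops.

yes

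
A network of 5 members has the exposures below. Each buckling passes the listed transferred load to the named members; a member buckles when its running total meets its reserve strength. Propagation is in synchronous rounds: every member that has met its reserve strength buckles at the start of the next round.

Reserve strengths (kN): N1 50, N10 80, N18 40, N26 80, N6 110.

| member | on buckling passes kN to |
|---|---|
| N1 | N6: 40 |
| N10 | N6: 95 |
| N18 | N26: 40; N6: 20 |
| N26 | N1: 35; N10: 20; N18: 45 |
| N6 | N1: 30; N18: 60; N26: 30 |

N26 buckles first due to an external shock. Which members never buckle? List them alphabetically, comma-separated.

N1, N10, N6

Round 1 — N26 buckles (initial).
  N1: +35 → 35 < 50
  N10: +20 → 20 < 80
  N18: +45 → 45 ≥ 40
Round 2 — N18 buckles.
  N6: +20 → 20 < 110
No further bucklings.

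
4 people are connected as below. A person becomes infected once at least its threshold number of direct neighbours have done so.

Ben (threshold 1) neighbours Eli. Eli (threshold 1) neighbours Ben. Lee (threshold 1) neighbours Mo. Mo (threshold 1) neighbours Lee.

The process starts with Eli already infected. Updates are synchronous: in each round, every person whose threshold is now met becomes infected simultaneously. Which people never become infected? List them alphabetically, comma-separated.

Lee, Mo

Round 1 — Eli becomes infected (initial).
Round 2 — checking thresholds:
  Ben: 1 of 1 neighbours ≥ 1, becomes infected.
Round 3 — no new infections; cascade stops.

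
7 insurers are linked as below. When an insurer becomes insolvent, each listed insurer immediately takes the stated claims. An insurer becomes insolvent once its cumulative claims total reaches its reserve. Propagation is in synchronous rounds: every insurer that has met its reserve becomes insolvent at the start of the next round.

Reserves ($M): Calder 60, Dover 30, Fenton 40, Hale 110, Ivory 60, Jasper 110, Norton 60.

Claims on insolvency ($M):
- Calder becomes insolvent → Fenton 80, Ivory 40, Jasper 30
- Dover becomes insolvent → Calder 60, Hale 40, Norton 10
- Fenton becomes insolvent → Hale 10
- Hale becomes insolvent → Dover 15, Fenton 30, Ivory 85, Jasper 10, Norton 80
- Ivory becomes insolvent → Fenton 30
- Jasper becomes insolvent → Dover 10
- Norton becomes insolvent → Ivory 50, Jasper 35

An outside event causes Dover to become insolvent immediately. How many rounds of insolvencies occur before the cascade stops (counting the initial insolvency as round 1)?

3

Round 1 — Dover becomes insolvent (initial).
  Calder: +60 → 60 ≥ 60
  Hale: +40 → 40 < 110
  Norton: +10 → 10 < 60
Round 2 — Calder becomes insolvent.
  Fenton: +80 → 80 ≥ 40
  Ivory: +40 → 40 < 60
  Jasper: +30 → 30 < 110
Round 3 — Fenton becomes insolvent.
  Hale: +10 → 50 < 110
No further insolvencies.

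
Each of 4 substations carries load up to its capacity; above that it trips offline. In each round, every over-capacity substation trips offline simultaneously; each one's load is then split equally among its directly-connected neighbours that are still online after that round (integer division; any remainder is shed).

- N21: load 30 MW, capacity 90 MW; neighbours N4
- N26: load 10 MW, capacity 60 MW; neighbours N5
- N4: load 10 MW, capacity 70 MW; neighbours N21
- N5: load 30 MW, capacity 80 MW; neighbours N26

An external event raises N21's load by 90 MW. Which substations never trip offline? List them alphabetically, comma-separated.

Round 1 — N21 at 120 > 90. N21 trips offline.
  N21 sheds 120 MW to N4: 120 each.
    N4: 10+120 = 130 > 70
Round 2 — N4 trips offline.
  N4 sheds 130 MW: no online neighbours, lost.
No further trips.

N26, N5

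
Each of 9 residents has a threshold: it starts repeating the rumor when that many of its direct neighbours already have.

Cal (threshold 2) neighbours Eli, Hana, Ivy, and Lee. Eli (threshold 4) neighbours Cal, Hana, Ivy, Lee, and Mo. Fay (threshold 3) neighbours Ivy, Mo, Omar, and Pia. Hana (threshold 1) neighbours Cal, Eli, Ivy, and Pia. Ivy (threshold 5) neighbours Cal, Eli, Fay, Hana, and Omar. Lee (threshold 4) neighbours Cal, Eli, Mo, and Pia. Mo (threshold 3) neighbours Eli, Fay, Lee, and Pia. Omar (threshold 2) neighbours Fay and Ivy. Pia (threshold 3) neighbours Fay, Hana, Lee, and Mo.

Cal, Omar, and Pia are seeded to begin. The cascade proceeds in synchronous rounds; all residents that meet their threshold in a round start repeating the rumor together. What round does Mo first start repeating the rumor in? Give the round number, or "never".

never

Round 1 — Cal, Omar, Pia start repeating the rumor (initial).
Round 2 — checking thresholds:
  Eli: 1 of 5 neighbours < 4, below threshold.
  Fay: 2 of 4 neighbours < 3, below threshold.
  Hana: 2 of 4 neighbours ≥ 1, starts repeating the rumor.
  Ivy: 2 of 5 neighbours < 5, below threshold.
  Lee: 2 of 4 neighbours < 4, below threshold.
  Mo: 1 of 4 neighbours < 3, below threshold.
Round 3 — no new spreads; cascade stops.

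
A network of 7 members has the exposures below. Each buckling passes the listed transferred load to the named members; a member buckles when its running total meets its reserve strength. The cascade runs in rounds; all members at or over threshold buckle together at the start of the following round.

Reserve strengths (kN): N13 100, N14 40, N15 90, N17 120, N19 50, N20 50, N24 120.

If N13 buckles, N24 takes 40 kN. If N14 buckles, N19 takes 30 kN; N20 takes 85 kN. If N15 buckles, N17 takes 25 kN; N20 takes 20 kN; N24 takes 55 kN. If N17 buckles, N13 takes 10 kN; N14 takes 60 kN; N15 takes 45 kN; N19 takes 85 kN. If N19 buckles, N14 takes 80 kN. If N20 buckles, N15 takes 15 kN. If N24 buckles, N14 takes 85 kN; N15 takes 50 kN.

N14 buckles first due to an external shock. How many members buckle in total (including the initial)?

2

Round 1 — N14 buckles (initial).
  N19: +30 → 30 < 50
  N20: +85 → 85 ≥ 50
Round 2 — N20 buckles.
  N15: +15 → 15 < 90
No further bucklings.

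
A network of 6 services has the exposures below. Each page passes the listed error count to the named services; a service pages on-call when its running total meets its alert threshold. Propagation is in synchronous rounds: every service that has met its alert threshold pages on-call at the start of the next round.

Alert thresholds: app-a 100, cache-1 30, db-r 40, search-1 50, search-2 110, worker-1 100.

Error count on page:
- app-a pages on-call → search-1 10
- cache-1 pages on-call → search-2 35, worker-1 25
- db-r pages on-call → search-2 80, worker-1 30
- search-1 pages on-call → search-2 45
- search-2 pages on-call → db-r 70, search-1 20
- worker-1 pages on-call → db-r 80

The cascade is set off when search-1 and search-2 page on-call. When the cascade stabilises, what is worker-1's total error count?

Round 1 — search-1, search-2 page on-call (initial).
  db-r: +70 → 70 ≥ 40
Round 2 — db-r pages on-call.
  worker-1: +30 → 30 < 100
No further pages.

30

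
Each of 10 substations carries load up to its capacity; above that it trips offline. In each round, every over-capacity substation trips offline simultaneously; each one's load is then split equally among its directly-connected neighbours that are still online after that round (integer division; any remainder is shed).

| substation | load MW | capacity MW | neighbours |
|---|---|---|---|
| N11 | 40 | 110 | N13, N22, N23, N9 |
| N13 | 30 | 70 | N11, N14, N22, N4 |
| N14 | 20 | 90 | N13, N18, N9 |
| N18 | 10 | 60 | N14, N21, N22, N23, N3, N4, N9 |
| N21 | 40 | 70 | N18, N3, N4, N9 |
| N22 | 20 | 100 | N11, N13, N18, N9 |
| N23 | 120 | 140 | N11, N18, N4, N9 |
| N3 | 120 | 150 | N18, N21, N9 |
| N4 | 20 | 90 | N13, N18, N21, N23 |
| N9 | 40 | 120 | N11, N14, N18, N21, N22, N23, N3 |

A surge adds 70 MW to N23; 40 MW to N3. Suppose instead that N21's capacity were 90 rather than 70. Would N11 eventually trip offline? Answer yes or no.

With N21's capacity at 90:
Round 1 — N23 at 190 > 140; N3 at 160 > 150. N23, N3 trip offline.
  N23 sheds 190 MW to N11, N18, N4, N9: 47 each (2 lost).
    N11: 40+47 = 87 ≤ 110
    N18: 10+47 = 57 ≤ 60
    N4: 20+47 = 67 ≤ 90
    N9: 40+47 = 87 ≤ 120
  N3 sheds 160 MW to N18, N21, N9: 53 each (1 lost).
    N18: 57+53 = 110 > 60
    N21: 40+53 = 93 > 90
    N9: 87+53 = 140 > 120
Round 2 — N18, N21, N9 trip offline.
  N18 sheds 110 MW to N14, N22, N4: 36 each (2 lost).
    N14: 20+36 = 56 ≤ 90
    N22: 20+36 = 56 ≤ 100
    N4: 67+36 = 103 > 90
  N21 sheds 93 MW to N4: 93 each.
    N4: 103+93 = 196 > 90
  N9 sheds 140 MW to N11, N14, N22: 46 each (2 lost).
    N11: 87+46 = 133 > 110
    N14: 56+46 = 102 > 90
    N22: 56+46 = 102 > 100
Round 3 — N11, N14, N22, N4 trip offline.
  N11 sheds 133 MW to N13: 133 each.
    N13: 30+133 = 163 > 70
  N14 sheds 102 MW to N13: 102 each.
    N13: 163+102 = 265 > 70
  N22 sheds 102 MW to N13: 102 each.
    N13: 265+102 = 367 > 70
  N4 sheds 196 MW to N13: 196 each.
    N13: 367+196 = 563 > 70
Round 4 — N13 trips offline.
  N13 sheds 563 MW: no online neighbours, lost.
No further trips.

yes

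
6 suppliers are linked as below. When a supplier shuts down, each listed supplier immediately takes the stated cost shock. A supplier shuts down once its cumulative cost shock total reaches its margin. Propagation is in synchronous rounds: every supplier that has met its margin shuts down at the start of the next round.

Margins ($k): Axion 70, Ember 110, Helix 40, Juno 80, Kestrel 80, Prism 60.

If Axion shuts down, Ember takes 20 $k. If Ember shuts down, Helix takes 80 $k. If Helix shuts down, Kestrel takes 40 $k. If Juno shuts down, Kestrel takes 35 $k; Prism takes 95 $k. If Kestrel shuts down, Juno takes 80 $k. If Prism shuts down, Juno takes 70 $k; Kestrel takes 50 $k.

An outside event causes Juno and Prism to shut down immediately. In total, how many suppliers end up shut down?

3

Round 1 — Juno, Prism shut down (initial).
  Kestrel: +35+50 → 85 ≥ 80
Round 2 — Kestrel shuts down.
No further shutdowns.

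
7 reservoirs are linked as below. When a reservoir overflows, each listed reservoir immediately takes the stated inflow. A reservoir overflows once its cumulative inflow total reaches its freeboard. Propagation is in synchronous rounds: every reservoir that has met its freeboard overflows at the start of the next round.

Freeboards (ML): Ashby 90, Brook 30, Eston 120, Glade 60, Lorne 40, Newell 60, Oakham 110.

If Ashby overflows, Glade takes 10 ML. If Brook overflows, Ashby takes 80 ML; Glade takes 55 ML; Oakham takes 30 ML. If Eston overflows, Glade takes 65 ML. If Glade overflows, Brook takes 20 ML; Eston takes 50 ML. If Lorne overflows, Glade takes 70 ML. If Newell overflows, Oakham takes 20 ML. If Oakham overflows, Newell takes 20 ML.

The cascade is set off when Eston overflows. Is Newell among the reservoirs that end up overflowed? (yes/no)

no

Round 1 — Eston overflows (initial).
  Glade: +65 → 65 ≥ 60
Round 2 — Glade overflows.
  Brook: +20 → 20 < 30
No further overflows.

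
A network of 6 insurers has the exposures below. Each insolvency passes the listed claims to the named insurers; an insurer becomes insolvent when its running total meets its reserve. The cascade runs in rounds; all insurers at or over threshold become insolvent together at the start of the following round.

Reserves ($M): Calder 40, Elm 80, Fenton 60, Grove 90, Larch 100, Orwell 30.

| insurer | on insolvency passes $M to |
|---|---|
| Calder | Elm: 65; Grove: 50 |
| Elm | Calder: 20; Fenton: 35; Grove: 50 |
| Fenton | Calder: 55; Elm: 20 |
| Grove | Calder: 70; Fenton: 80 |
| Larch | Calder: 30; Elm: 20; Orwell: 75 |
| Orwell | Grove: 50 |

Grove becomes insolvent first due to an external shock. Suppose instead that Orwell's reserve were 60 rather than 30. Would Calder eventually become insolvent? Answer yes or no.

With Orwell's reserve at 60:
Round 1 — Grove becomes insolvent (initial).
  Calder: +70 → 70 ≥ 40
  Fenton: +80 → 80 ≥ 60
Round 2 — Calder, Fenton become insolvent.
  Elm: +65+20 → 85 ≥ 80
Round 3 — Elm becomes insolvent.
No further insolvencies.

yes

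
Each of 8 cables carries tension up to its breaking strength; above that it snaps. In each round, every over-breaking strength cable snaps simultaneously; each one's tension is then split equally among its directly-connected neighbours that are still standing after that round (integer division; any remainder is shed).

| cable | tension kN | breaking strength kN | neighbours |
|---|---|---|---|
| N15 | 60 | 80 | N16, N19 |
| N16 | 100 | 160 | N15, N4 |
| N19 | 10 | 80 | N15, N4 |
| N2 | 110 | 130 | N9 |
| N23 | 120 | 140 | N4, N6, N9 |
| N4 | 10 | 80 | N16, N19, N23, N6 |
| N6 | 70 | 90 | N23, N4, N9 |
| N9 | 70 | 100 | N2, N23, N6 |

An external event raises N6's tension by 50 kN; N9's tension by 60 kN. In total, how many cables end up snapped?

Round 1 — N6 at 120 > 90; N9 at 130 > 100. N6, N9 snap.
  N6 sheds 120 kN to N23, N4: 60 each.
    N23: 120+60 = 180 > 140
    N4: 10+60 = 70 ≤ 80
  N9 sheds 130 kN to N2, N23: 65 each.
    N2: 110+65 = 175 > 130
    N23: 180+65 = 245 > 140
Round 2 — N2, N23 snap.
  N2 sheds 175 kN: no online neighbours, lost.
  N23 sheds 245 kN to N4: 245 each.
    N4: 70+245 = 315 > 80
Round 3 — N4 snaps.
  N4 sheds 315 kN to N16, N19: 157 each (1 lost).
    N16: 100+157 = 257 > 160
    N19: 10+157 = 167 > 80
Round 4 — N16, N19 snap.
  N16 sheds 257 kN to N15: 257 each.
    N15: 60+257 = 317 > 80
  N19 sheds 167 kN to N15: 167 each.
    N15: 317+167 = 484 > 80
Round 5 — N15 snaps.
  N15 sheds 484 kN: no online neighbours, lost.
No further breaks.

8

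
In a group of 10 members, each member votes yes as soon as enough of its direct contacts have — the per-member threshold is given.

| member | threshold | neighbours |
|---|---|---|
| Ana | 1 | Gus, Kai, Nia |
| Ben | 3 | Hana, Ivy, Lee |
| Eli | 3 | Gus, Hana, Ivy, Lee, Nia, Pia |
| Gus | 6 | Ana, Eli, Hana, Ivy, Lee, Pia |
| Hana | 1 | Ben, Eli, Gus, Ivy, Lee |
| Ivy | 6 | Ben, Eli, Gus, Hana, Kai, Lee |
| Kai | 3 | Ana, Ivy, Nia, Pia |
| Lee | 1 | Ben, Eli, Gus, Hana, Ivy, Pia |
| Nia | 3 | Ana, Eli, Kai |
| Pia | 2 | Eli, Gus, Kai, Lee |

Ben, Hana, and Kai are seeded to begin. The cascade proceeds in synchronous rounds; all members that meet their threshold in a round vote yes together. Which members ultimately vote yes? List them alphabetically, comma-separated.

Round 1 — Ben, Hana, Kai vote yes (initial).
Round 2 — checking thresholds:
  Ana: 1 of 3 neighbours ≥ 1, votes yes.
  Eli: 1 of 6 neighbours < 3, not yet.
  Gus: 1 of 6 neighbours < 6, not yet.
  Ivy: 3 of 6 neighbours < 6, not yet.
  Lee: 2 of 6 neighbours ≥ 1, votes yes.
  Nia: 1 of 3 neighbours < 3, not yet.
  Pia: 1 of 4 neighbours < 2, not yet.
Round 3 — checking thresholds:
  Eli: 2 of 6 neighbours < 3, not yet.
  Gus: 3 of 6 neighbours < 6, not yet.
  Ivy: 4 of 6 neighbours < 6, not yet.
  Nia: 2 of 3 neighbours < 3, not yet.
  Pia: 2 of 4 neighbours ≥ 2, votes yes.
Round 4 — checking thresholds:
  Eli: 3 of 6 neighbours ≥ 3, votes yes.
  Gus: 4 of 6 neighbours < 6, not yet.
  Ivy: 4 of 6 neighbours < 6, not yet.
  Nia: 2 of 3 neighbours < 3, not yet.
Round 5 — checking thresholds:
  Gus: 5 of 6 neighbours < 6, not yet.
  Ivy: 5 of 6 neighbours < 6, not yet.
  Nia: 3 of 3 neighbours ≥ 3, votes yes.
Round 6 — no new yes votes; cascade stops.

Ana, Ben, Eli, Hana, Kai, Lee, Nia, Pia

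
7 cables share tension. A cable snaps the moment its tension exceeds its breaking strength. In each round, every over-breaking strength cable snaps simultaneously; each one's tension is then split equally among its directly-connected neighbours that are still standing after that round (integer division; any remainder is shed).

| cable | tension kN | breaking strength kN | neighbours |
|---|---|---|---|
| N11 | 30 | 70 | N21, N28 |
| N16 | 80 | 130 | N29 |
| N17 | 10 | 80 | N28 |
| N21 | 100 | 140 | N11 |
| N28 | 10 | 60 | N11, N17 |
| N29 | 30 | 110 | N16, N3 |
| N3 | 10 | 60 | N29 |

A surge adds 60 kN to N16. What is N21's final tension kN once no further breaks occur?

100

Round 1 — N16 at 140 > 130. N16 snaps.
  N16 sheds 140 kN to N29: 140 each.
    N29: 30+140 = 170 > 110
Round 2 — N29 snaps.
  N29 sheds 170 kN to N3: 170 each.
    N3: 10+170 = 180 > 60
Round 3 — N3 snaps.
  N3 sheds 180 kN: no online neighbours, lost.
No further breaks.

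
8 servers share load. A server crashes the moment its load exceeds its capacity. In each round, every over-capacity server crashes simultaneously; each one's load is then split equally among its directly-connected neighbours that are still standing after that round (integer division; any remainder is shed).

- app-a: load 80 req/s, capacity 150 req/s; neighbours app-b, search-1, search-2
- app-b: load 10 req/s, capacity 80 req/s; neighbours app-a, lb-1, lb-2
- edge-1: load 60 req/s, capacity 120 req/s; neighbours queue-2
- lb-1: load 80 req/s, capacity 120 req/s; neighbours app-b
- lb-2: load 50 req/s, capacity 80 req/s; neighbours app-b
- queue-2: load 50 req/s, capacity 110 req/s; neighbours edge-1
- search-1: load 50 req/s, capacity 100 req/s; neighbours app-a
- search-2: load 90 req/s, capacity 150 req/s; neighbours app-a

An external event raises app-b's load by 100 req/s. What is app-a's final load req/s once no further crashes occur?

Round 1 — app-b at 110 > 80. app-b crashes.
  app-b sheds 110 req/s to app-a, lb-1, lb-2: 36 each (2 lost).
    app-a: 80+36 = 116 ≤ 150
    lb-1: 80+36 = 116 ≤ 120
    lb-2: 50+36 = 86 > 80
Round 2 — lb-2 crashes.
  lb-2 sheds 86 req/s: no online neighbours, lost.
No further crashes.

116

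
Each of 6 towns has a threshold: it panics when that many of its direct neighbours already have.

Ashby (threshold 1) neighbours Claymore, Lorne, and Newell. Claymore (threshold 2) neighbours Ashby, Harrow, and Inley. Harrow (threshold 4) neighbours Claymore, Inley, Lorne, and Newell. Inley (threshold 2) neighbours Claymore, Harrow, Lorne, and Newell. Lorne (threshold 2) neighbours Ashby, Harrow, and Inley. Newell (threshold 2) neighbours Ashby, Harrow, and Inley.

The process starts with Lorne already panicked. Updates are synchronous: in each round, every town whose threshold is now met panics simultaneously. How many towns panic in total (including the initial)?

2

Round 1 — Lorne panics (initial).
Round 2 — checking thresholds:
  Ashby: 1 of 3 neighbours ≥ 1, panics.
  Harrow: 1 of 4 neighbours < 4, not yet.
  Inley: 1 of 4 neighbours < 2, not yet.
Round 3 — no new panics; cascade stops.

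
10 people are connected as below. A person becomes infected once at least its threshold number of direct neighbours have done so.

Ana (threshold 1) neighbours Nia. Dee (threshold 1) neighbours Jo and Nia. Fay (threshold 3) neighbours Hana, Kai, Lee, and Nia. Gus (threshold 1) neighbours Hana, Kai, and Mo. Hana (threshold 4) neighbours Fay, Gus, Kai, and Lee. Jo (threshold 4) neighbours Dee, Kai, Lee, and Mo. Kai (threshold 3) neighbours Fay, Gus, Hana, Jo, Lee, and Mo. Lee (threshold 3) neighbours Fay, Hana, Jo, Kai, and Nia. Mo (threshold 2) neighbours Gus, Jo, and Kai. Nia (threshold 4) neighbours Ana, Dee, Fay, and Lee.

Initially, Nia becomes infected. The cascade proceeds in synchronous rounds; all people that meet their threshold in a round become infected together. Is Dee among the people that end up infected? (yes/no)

yes

Round 1 — Nia becomes infected (initial).
Round 2 — checking thresholds:
  Ana: 1 of 1 neighbours ≥ 1, becomes infected.
  Dee: 1 of 2 neighbours ≥ 1, becomes infected.
  Fay: 1 of 4 neighbours < 3, not yet.
  Lee: 1 of 5 neighbours < 3, not yet.
Round 3 — no new infections; cascade stops.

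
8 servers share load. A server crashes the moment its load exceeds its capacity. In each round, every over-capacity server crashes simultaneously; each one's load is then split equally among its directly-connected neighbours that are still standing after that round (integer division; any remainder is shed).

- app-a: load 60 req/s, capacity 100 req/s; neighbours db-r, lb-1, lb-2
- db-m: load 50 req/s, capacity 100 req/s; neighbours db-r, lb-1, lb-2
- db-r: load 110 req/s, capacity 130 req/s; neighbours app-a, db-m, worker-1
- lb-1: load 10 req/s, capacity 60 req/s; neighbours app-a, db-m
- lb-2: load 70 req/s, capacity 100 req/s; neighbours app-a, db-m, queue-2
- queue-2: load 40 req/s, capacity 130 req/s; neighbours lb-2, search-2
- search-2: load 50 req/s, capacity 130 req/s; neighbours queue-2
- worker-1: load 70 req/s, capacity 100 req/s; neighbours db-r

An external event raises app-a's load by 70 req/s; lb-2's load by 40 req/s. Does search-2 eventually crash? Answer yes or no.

no

Round 1 — app-a at 130 > 100; lb-2 at 110 > 100. app-a, lb-2 crash.
  app-a sheds 130 req/s to db-r, lb-1: 65 each.
    db-r: 110+65 = 175 > 130
    lb-1: 10+65 = 75 > 60
  lb-2 sheds 110 req/s to db-m, queue-2: 55 each.
    db-m: 50+55 = 105 > 100
    queue-2: 40+55 = 95 ≤ 130
Round 2 — db-m, db-r, lb-1 crash.
  db-m sheds 105 req/s: no online neighbours, lost.
  db-r sheds 175 req/s to worker-1: 175 each.
    worker-1: 70+175 = 245 > 100
  lb-1 sheds 75 req/s: no online neighbours, lost.
Round 3 — worker-1 crashes.
  worker-1 sheds 245 req/s: no online neighbours, lost.
No further crashes.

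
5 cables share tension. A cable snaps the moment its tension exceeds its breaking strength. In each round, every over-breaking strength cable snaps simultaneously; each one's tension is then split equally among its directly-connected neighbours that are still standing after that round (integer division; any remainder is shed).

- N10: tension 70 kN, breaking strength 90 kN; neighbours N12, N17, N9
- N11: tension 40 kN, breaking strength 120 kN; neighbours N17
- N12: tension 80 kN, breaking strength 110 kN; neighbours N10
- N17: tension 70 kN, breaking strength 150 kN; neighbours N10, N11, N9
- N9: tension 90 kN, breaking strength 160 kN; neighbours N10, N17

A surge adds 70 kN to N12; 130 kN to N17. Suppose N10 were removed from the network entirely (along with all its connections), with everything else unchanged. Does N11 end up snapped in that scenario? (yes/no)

yes

With N10 removed:
Round 1 — N12 at 150 > 110; N17 at 200 > 150. N12, N17 snap.
  N12 sheds 150 kN: no online neighbours, lost.
  N17 sheds 200 kN to N11, N9: 100 each.
    N11: 40+100 = 140 > 120
    N9: 90+100 = 190 > 160
Round 2 — N11, N9 snap.
  N11 sheds 140 kN: no online neighbours, lost.
  N9 sheds 190 kN: no online neighbours, lost.
No further breaks.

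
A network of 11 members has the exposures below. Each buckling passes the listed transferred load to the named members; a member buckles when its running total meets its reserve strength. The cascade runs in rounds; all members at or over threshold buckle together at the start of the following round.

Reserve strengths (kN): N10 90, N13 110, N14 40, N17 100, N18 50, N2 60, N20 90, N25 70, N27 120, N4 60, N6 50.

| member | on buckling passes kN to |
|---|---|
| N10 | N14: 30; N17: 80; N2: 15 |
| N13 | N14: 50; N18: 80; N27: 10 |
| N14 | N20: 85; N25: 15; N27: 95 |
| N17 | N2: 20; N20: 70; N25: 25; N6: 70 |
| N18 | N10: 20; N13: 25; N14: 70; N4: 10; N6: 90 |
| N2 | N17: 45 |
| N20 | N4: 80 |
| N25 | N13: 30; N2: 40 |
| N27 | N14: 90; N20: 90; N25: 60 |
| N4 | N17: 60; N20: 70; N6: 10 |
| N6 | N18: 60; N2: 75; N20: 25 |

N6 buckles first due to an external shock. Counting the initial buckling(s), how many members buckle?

Round 1 — N6 buckles (initial).
  N18: +60 → 60 ≥ 50
  N2: +75 → 75 ≥ 60
  N20: +25 → 25 < 90
Round 2 — N18, N2 buckle.
  N10: +20 → 20 < 90
  N13: +25 → 25 < 110
  N14: +70 → 70 ≥ 40
  N17: +45 → 45 < 100
  N4: +10 → 10 < 60
Round 3 — N14 buckles.
  N20: +85 → 110 ≥ 90
  N25: +15 → 15 < 70
  N27: +95 → 95 < 120
Round 4 — N20 buckles.
  N4: +80 → 90 ≥ 60
Round 5 — N4 buckles.
  N17: +60 → 105 ≥ 100
Round 6 — N17 buckles.
  N25: +25 → 40 < 70
No further bucklings.

7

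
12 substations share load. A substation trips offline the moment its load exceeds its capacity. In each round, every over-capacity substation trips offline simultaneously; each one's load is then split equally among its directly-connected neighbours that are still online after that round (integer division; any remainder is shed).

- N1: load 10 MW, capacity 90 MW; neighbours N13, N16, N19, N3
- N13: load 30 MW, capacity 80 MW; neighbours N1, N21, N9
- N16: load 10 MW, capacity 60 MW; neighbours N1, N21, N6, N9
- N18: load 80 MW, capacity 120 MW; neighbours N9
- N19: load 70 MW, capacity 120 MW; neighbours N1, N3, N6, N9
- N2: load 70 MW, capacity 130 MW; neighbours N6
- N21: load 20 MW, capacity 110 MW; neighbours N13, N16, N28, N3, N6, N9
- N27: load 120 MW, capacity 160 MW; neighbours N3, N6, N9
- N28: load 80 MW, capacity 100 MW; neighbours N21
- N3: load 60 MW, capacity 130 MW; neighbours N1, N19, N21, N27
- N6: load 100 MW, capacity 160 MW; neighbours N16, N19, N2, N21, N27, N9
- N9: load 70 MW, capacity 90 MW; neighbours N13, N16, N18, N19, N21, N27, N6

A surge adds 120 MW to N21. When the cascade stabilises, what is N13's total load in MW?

Round 1 — N21 at 140 > 110. N21 trips offline.
  N21 sheds 140 MW to N13, N16, N28, N3, N6, N9: 23 each (2 lost).
    N13: 30+23 = 53 ≤ 80
    N16: 10+23 = 33 ≤ 60
    N28: 80+23 = 103 > 100
    N3: 60+23 = 83 ≤ 130
    N6: 100+23 = 123 ≤ 160
    N9: 70+23 = 93 > 90
Round 2 — N28, N9 trip offline.
  N28 sheds 103 MW: no online neighbours, lost.
  N9 sheds 93 MW to N13, N16, N18, N19, N27, N6: 15 each (3 lost).
    N13: 53+15 = 68 ≤ 80
    N16: 33+15 = 48 ≤ 60
    N18: 80+15 = 95 ≤ 120
    N19: 70+15 = 85 ≤ 120
    N27: 120+15 = 135 ≤ 160
    N6: 123+15 = 138 ≤ 160
No further trips.

68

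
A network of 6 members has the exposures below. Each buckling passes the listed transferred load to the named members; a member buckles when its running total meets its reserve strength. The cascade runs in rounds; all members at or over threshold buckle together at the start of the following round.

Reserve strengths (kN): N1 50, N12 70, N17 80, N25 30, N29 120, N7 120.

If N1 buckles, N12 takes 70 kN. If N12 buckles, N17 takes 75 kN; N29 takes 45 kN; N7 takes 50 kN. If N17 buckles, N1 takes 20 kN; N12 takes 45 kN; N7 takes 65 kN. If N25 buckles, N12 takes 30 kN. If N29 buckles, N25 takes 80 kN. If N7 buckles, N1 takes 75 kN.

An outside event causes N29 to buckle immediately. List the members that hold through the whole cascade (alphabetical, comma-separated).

Round 1 — N29 buckles (initial).
  N25: +80 → 80 ≥ 30
Round 2 — N25 buckles.
  N12: +30 → 30 < 70
No further bucklings.

N1, N12, N17, N7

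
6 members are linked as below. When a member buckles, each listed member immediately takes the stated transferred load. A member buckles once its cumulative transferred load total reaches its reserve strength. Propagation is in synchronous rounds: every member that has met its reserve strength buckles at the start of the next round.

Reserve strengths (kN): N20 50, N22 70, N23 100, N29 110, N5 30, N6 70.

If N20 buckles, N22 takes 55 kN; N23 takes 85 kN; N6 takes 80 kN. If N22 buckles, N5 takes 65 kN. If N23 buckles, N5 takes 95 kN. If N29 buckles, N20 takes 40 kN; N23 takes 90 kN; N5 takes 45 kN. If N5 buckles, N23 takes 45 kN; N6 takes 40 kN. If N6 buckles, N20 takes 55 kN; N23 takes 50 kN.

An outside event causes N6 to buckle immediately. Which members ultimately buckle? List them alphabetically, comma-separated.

Round 1 — N6 buckles (initial).
  N20: +55 → 55 ≥ 50
  N23: +50 → 50 < 100
Round 2 — N20 buckles.
  N22: +55 → 55 < 70
  N23: +85 → 135 ≥ 100
Round 3 — N23 buckles.
  N5: +95 → 95 ≥ 30
Round 4 — N5 buckles.
No further bucklings.

N20, N23, N5, N6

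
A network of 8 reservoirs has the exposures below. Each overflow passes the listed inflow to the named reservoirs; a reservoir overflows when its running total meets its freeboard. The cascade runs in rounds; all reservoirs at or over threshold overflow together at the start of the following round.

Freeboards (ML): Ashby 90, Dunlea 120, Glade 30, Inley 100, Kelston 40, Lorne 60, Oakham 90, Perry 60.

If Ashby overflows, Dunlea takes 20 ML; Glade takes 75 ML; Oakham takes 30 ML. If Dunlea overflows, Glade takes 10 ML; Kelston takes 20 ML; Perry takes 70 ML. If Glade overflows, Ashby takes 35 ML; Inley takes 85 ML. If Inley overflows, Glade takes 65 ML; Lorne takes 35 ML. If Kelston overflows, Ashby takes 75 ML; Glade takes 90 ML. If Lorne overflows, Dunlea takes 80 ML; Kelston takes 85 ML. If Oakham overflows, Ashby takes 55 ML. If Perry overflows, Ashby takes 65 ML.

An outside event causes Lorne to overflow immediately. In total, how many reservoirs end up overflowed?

Round 1 — Lorne overflows (initial).
  Dunlea: +80 → 80 < 120
  Kelston: +85 → 85 ≥ 40
Round 2 — Kelston overflows.
  Ashby: +75 → 75 < 90
  Glade: +90 → 90 ≥ 30
Round 3 — Glade overflows.
  Ashby: +35 → 110 ≥ 90
  Inley: +85 → 85 < 100
Round 4 — Ashby overflows.
  Dunlea: +20 → 100 < 120
  Oakham: +30 → 30 < 90
No further overflows.

4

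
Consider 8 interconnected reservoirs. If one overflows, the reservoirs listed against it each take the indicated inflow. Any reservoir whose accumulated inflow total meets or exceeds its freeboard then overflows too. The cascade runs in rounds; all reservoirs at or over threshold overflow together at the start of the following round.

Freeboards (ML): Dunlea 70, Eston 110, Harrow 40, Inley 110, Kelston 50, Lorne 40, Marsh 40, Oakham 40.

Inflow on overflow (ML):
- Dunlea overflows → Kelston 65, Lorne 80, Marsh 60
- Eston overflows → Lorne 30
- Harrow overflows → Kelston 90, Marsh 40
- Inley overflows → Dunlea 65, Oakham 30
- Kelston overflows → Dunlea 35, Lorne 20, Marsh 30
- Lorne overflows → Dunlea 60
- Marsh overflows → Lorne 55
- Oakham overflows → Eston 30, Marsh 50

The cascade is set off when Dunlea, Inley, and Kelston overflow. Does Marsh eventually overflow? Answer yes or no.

Round 1 — Dunlea, Inley, Kelston overflow (initial).
  Lorne: +80+20 → 100 ≥ 40
  Marsh: +60+30 → 90 ≥ 40
  Oakham: +30 → 30 < 40
Round 2 — Lorne, Marsh overflow.
No further overflows.

yes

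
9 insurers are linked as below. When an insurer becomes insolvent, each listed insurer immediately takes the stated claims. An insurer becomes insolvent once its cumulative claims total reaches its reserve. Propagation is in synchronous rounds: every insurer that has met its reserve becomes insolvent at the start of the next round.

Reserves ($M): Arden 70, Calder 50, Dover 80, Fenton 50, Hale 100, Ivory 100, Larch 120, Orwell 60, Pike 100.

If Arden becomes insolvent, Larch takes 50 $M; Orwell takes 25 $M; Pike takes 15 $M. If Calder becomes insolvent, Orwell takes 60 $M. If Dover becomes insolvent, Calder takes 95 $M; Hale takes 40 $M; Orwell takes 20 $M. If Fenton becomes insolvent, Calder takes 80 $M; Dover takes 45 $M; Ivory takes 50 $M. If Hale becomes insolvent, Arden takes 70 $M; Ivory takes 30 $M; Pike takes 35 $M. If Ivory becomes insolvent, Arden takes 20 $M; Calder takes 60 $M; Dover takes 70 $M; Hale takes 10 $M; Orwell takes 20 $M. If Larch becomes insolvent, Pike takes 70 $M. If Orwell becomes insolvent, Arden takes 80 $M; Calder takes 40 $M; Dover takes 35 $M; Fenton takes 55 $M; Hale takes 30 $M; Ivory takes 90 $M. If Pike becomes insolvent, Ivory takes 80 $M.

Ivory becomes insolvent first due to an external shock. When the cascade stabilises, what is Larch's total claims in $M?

Round 1 — Ivory becomes insolvent (initial).
  Arden: +20 → 20 < 70
  Calder: +60 → 60 ≥ 50
  Dover: +70 → 70 < 80
  Hale: +10 → 10 < 100
  Orwell: +20 → 20 < 60
Round 2 — Calder becomes insolvent.
  Orwell: +60 → 80 ≥ 60
Round 3 — Orwell becomes insolvent.
  Arden: +80 → 100 ≥ 70
  Dover: +35 → 105 ≥ 80
  Fenton: +55 → 55 ≥ 50
  Hale: +30 → 40 < 100
Round 4 — Arden, Dover, Fenton become insolvent.
  Hale: +40 → 80 < 100
  Larch: +50 → 50 < 120
  Pike: +15 → 15 < 100
No further insolvencies.

50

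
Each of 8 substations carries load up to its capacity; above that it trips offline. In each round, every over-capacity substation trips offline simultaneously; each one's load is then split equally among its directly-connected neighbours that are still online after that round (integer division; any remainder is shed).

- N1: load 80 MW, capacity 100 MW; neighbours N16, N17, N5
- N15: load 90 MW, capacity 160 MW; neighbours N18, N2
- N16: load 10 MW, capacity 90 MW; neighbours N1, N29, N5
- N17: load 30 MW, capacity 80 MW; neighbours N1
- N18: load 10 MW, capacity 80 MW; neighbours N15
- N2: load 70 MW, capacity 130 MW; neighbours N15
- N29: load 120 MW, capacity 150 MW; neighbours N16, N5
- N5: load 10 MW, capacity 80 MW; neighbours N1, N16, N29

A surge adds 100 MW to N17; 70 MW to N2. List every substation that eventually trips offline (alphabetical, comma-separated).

Round 1 — N17 at 130 > 80; N2 at 140 > 130. N17, N2 trip offline.
  N17 sheds 130 MW to N1: 130 each.
    N1: 80+130 = 210 > 100
  N2 sheds 140 MW to N15: 140 each.
    N15: 90+140 = 230 > 160
Round 2 — N1, N15 trip offline.
  N1 sheds 210 MW to N16, N5: 105 each.
    N16: 10+105 = 115 > 90
    N5: 10+105 = 115 > 80
  N15 sheds 230 MW to N18: 230 each.
    N18: 10+230 = 240 > 80
Round 3 — N16, N18, N5 trip offline.
  N16 sheds 115 MW to N29: 115 each.
    N29: 120+115 = 235 > 150
  N18 sheds 240 MW: no online neighbours, lost.
  N5 sheds 115 MW to N29: 115 each.
    N29: 235+115 = 350 > 150
Round 4 — N29 trips offline.
  N29 sheds 350 MW: no online neighbours, lost.
No further trips.

N1, N15, N16, N17, N18, N2, N29, N5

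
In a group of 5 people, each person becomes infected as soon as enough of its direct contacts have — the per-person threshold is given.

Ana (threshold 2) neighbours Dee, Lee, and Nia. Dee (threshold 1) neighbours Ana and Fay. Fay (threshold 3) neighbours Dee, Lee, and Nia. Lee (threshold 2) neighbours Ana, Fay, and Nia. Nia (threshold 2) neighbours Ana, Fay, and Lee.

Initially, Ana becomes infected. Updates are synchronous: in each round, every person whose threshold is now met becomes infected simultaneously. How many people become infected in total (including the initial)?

Round 1 — Ana becomes infected (initial).
Round 2 — checking thresholds:
  Dee: 1 of 2 neighbours ≥ 1, becomes infected.
  Lee: 1 of 3 neighbours < 2, holds.
  Nia: 1 of 3 neighbours < 2, holds.
Round 3 — no new infections; cascade stops.

2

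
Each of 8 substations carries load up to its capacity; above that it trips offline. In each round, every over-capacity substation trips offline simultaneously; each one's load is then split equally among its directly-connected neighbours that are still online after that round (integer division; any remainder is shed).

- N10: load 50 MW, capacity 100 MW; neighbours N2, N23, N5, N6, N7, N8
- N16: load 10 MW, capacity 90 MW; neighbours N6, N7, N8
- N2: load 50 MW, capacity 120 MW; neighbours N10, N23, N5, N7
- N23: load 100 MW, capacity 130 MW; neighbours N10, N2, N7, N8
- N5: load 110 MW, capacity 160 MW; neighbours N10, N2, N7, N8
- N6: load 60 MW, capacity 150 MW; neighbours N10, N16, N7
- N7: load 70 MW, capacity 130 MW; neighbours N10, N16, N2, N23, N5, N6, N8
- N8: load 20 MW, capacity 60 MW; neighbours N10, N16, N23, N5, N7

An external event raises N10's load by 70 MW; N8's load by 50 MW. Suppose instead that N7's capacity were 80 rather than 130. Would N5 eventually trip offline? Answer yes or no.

yes

With N7's capacity at 80:
Round 1 — N10 at 120 > 100; N8 at 70 > 60. N10, N8 trip offline.
  N10 sheds 120 MW to N2, N23, N5, N6, N7: 24 each.
    N2: 50+24 = 74 ≤ 120
    N23: 100+24 = 124 ≤ 130
    N5: 110+24 = 134 ≤ 160
    N6: 60+24 = 84 ≤ 150
    N7: 70+24 = 94 > 80
  N8 sheds 70 MW to N16, N23, N5, N7: 17 each (2 lost).
    N16: 10+17 = 27 ≤ 90
    N23: 124+17 = 141 > 130
    N5: 134+17 = 151 ≤ 160
    N7: 94+17 = 111 > 80
Round 2 — N23, N7 trip offline.
  N23 sheds 141 MW to N2: 141 each.
    N2: 74+141 = 215 > 120
  N7 sheds 111 MW to N16, N2, N5, N6: 27 each (3 lost).
    N16: 27+27 = 54 ≤ 90
    N2: 215+27 = 242 > 120
    N5: 151+27 = 178 > 160
    N6: 84+27 = 111 ≤ 150
Round 3 — N2, N5 trip offline.
  N2 sheds 242 MW: no online neighbours, lost.
  N5 sheds 178 MW: no online neighbours, lost.
No further trips.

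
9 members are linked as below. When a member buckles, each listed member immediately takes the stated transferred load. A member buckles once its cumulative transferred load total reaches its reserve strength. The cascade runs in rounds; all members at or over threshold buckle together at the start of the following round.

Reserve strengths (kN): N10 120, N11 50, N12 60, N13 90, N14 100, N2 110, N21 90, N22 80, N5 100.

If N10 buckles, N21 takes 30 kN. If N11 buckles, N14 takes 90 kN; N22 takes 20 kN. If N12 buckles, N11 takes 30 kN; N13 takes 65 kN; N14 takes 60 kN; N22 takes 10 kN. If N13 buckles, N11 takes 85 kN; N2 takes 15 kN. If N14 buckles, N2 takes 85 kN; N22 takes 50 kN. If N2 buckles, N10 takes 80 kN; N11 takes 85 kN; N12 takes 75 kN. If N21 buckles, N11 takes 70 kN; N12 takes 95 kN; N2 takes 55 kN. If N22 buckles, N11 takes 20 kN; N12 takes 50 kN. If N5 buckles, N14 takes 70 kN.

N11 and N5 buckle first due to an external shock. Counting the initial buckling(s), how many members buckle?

3

Round 1 — N11, N5 buckle (initial).
  N14: +90+70 → 160 ≥ 100
  N22: +20 → 20 < 80
Round 2 — N14 buckles.
  N2: +85 → 85 < 110
  N22: +50 → 70 < 80
No further bucklings.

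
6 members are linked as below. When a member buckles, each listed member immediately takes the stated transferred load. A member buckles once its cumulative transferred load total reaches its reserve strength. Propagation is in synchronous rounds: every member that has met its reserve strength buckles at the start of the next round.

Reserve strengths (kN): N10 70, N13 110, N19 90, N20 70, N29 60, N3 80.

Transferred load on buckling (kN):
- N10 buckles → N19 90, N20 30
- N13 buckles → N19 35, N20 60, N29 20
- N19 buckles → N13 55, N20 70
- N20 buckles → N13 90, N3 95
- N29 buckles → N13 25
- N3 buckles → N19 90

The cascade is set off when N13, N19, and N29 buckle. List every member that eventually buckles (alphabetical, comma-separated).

Round 1 — N13, N19, N29 buckle (initial).
  N20: +60+70 → 130 ≥ 70
Round 2 — N20 buckles.
  N3: +95 → 95 ≥ 80
Round 3 — N3 buckles.
No further bucklings.

N13, N19, N20, N29, N3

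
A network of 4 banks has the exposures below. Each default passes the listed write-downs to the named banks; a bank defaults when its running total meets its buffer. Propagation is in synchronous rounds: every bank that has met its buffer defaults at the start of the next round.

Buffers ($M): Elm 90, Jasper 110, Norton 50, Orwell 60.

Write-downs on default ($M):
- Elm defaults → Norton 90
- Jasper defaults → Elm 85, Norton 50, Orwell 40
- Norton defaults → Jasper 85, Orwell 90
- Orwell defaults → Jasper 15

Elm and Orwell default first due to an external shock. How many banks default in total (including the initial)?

Round 1 — Elm, Orwell default (initial).
  Jasper: +15 → 15 < 110
  Norton: +90 → 90 ≥ 50
Round 2 — Norton defaults.
  Jasper: +85 → 100 < 110
No further defaults.

3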